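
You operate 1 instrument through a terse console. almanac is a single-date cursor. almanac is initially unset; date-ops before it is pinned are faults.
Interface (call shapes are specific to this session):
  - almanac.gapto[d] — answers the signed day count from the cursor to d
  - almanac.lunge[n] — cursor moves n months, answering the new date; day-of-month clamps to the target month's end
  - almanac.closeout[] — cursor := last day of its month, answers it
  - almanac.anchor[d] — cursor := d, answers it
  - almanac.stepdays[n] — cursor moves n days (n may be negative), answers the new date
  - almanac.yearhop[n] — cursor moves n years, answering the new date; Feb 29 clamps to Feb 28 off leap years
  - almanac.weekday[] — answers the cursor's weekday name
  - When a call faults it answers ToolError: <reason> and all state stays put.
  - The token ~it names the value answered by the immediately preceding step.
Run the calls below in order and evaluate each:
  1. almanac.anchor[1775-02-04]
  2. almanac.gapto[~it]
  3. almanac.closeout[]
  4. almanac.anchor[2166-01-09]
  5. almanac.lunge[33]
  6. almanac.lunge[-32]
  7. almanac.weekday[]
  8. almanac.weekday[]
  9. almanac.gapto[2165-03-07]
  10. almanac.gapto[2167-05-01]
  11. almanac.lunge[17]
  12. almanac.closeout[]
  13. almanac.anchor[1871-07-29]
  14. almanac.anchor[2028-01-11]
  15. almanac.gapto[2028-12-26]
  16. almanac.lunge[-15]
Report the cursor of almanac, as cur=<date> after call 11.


Answer: cur=2167-07-09

Derivation:
$ almanac.anchor d='1775-02-04'
[out] 1775-02-04
$ almanac.gapto d='~it'
[out] 0
$ almanac.closeout
[out] 1775-02-28
$ almanac.anchor d='2166-01-09'
[out] 2166-01-09
$ almanac.lunge n='33'
[out] 2168-10-09
$ almanac.lunge n='-32'
[out] 2166-02-09
$ almanac.weekday
[out] Sunday
$ almanac.weekday
[out] Sunday
$ almanac.gapto d='2165-03-07'
[out] -339
$ almanac.gapto d='2167-05-01'
[out] 446
$ almanac.lunge n='17'
[out] 2167-07-09
$ almanac.closeout
[out] 2167-07-31
$ almanac.anchor d='1871-07-29'
[out] 1871-07-29
$ almanac.anchor d='2028-01-11'
[out] 2028-01-11
$ almanac.gapto d='2028-12-26'
[out] 350
$ almanac.lunge n='-15'
[out] 2026-10-11


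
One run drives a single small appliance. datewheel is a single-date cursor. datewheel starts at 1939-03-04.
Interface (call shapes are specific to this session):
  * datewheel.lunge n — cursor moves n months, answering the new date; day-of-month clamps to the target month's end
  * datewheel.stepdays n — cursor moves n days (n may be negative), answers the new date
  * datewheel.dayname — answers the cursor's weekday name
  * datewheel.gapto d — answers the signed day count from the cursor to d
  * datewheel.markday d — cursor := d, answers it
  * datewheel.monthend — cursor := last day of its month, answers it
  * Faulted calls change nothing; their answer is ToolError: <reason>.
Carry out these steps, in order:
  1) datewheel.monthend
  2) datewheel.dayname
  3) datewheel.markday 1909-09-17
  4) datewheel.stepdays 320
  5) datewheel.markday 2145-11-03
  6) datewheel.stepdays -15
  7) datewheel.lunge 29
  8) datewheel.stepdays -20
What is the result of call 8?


==> datewheel.monthend()
<== 1939-03-31
==> datewheel.dayname()
<== Friday
==> datewheel.markday(d='1909-09-17')
<== 1909-09-17
==> datewheel.stepdays(n='320')
<== 1910-08-03
==> datewheel.markday(d='2145-11-03')
<== 2145-11-03
==> datewheel.stepdays(n='-15')
<== 2145-10-19
==> datewheel.lunge(n='29')
<== 2148-03-19
==> datewheel.stepdays(n='-20')
<== 2148-02-28

Answer: 2148-02-28


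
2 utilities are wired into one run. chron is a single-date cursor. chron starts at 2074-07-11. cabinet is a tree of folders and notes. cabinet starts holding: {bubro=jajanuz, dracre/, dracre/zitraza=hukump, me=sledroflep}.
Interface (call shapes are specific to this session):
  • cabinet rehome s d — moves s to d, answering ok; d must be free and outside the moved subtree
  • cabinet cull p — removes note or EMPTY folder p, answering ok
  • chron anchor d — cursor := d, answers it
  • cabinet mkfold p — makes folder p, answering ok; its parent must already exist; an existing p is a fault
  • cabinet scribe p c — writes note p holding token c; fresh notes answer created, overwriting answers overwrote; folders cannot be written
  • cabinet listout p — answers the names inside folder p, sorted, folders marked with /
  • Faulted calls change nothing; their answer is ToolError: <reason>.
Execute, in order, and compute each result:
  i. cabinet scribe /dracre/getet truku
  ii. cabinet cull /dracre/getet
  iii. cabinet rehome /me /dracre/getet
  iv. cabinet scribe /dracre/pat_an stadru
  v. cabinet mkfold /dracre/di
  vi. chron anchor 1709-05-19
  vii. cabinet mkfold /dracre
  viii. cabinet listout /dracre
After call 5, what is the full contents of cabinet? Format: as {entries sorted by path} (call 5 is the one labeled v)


Answer: {bubro=jajanuz, dracre/, dracre/di/, dracre/getet=sledroflep, dracre/pat_an=stadru, dracre/zitraza=hukump}

Derivation:
! cabinet scribe(p=/dracre/getet, c=truku) -> created
! cabinet cull(p=/dracre/getet) -> ok
! cabinet rehome(s=/me, d=/dracre/getet) -> ok
! cabinet scribe(p=/dracre/pat_an, c=stadru) -> created
! cabinet mkfold(p=/dracre/di) -> ok
! chron anchor(d=1709-05-19) -> 1709-05-19
! cabinet mkfold(p=/dracre) -> ToolError: exists
! cabinet listout(p=/dracre) -> [di/, getet, pat_an, zitraza]


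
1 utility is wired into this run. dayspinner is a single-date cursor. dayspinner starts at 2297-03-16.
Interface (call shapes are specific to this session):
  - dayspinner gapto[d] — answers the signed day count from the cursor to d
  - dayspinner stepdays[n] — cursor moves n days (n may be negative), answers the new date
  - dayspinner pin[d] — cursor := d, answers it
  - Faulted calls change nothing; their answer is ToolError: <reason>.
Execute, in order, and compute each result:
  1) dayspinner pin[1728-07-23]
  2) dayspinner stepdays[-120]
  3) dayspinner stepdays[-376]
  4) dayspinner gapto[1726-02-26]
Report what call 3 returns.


$ dayspinner pin d: 1728-07-23
[out] 1728-07-23
$ dayspinner stepdays n: -120
[out] 1728-03-25
$ dayspinner stepdays n: -376
[out] 1727-03-15
$ dayspinner gapto d: 1726-02-26
[out] -382

Answer: 1727-03-15


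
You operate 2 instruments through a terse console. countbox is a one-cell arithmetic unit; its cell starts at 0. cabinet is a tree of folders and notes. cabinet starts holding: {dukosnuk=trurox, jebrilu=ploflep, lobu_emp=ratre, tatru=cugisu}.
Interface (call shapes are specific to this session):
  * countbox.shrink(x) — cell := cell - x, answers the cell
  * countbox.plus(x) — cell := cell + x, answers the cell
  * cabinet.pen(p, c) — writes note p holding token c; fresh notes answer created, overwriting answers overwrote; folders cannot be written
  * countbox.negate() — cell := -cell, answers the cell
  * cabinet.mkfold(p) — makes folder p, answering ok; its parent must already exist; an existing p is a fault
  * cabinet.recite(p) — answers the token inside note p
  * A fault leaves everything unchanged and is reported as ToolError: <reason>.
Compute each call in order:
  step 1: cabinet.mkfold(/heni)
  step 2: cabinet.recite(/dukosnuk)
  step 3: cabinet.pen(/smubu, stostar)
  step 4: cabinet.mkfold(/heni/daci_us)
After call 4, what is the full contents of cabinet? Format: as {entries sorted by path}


Answer: {dukosnuk=trurox, heni/, heni/daci_us/, jebrilu=ploflep, lobu_emp=ratre, smubu=stostar, tatru=cugisu}

Derivation:
Now I run cabinet.mkfold passing p='/heni', and observe ok.
Now I run cabinet.recite passing p='/dukosnuk', yielding trurox.
I use cabinet.pen passing p='/smubu', c='stostar', → created.
Calling cabinet.mkfold passing p='/heni/daci_us', giving ok.


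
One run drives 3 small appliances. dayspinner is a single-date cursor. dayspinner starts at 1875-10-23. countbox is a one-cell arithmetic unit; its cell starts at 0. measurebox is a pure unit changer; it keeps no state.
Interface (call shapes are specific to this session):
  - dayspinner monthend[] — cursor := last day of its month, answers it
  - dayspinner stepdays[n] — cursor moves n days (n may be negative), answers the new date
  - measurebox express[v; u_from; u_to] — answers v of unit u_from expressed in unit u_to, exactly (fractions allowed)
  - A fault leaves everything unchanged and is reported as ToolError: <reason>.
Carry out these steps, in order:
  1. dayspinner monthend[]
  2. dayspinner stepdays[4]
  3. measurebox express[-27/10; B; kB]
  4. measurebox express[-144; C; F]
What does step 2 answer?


Answer: 1875-11-04

Derivation:
Now I run dayspinner monthend(), → 1875-10-31.
Calling dayspinner stepdays passing n=4, which returns 1875-11-04.
Invoking measurebox express passing v=-27/10, u_from=B, u_to=kB, — result: -27/10000.
I use measurebox express passing v=-144, u_from=C, u_to=F, → -1136/5.


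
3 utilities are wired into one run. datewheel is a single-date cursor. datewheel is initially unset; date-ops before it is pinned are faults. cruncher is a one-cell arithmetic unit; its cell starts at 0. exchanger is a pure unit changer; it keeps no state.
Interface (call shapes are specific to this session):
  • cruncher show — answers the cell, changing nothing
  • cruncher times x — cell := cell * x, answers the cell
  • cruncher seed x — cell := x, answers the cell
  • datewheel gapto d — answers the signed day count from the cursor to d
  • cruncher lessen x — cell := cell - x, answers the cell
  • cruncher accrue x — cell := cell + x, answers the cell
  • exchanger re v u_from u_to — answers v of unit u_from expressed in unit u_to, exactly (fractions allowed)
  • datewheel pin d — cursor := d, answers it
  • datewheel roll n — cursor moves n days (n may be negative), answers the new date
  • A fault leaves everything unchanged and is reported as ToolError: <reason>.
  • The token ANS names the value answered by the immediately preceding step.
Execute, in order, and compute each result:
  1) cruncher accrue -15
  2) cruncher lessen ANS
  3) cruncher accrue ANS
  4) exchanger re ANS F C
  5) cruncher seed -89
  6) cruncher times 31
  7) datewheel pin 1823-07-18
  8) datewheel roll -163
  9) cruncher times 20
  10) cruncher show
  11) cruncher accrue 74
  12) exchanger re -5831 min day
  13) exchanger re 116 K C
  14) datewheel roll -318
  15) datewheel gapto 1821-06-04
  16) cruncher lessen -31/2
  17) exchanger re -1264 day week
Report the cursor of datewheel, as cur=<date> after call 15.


Step: cruncher accrue[x→-15]
Result: -15
Step: cruncher lessen[x→ANS]
Result: 0
Step: cruncher accrue[x→ANS]
Result: 0
Step: exchanger re[v→ANS; u_from→F; u_to→C]
Result: -160/9
Step: cruncher seed[x→-89]
Result: -89
Step: cruncher times[x→31]
Result: -2759
Step: datewheel pin[d→1823-07-18]
Result: 1823-07-18
Step: datewheel roll[n→-163]
Result: 1823-02-05
Step: cruncher times[x→20]
Result: -55180
Step: cruncher show[]
Result: -55180
Step: cruncher accrue[x→74]
Result: -55106
Step: exchanger re[v→-5831; u_from→min; u_to→day]
Result: -5831/1440
Step: exchanger re[v→116; u_from→K; u_to→C]
Result: -3143/20
Step: datewheel roll[n→-318]
Result: 1822-03-24
Step: datewheel gapto[d→1821-06-04]
Result: -293
Step: cruncher lessen[x→-31/2]
Result: -110181/2
Step: exchanger re[v→-1264; u_from→day; u_to→week]
Result: -1264/7

Answer: cur=1822-03-24


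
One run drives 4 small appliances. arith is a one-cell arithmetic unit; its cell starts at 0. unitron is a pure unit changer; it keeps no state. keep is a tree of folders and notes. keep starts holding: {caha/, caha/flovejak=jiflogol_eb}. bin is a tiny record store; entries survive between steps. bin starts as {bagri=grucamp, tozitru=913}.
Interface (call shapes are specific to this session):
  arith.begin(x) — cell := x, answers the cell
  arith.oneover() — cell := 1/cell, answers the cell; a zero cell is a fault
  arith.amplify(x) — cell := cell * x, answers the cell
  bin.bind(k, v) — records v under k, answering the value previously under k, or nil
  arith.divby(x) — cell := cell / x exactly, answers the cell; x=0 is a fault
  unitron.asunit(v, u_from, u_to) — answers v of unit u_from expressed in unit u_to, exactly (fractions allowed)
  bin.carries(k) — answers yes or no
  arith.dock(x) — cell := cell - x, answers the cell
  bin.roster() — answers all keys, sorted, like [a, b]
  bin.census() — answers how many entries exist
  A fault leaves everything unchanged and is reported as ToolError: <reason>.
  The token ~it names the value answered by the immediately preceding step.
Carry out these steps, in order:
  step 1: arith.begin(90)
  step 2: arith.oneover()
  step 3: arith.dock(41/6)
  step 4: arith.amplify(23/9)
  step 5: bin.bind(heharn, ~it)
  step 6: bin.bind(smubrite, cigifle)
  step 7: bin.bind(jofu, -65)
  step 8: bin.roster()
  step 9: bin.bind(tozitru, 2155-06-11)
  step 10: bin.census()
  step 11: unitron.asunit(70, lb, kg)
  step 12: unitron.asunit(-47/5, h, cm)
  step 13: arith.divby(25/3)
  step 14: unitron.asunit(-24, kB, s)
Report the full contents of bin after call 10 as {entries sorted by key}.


I call arith.begin(x=90), giving 90.
Using arith.oneover(), → 1/90.
I call arith.dock(x=41/6), and see -307/45.
I run arith.amplify(x=23/9), and get -7061/405.
I use bin.bind(k=heharn, v=~it), and see nil.
Next I call bin.bind(k=smubrite, v=cigifle), → nil.
I invoke bin.bind(k=jofu, v=-65), which returns nil.
I run bin.roster(), yielding [bagri, heharn, jofu, smubrite, tozitru].
Using bin.bind(k=tozitru, v=2155-06-11), yielding 913.
Using bin.census(), giving 5.
Invoking unitron.asunit(v=70, u_from=lb, u_to=kg), and get 317514659/10000000.
Calling unitron.asunit(v=-47/5, u_from=h, u_to=cm), — result: ToolError: incompatible units.
I run arith.divby(x=25/3), yielding -7061/3375.
Then unitron.asunit(v=-24, u_from=kB, u_to=s), and observe ToolError: incompatible units.

Answer: {bagri=grucamp, heharn=-7061/405, jofu=-65, smubrite=cigifle, tozitru=2155-06-11}


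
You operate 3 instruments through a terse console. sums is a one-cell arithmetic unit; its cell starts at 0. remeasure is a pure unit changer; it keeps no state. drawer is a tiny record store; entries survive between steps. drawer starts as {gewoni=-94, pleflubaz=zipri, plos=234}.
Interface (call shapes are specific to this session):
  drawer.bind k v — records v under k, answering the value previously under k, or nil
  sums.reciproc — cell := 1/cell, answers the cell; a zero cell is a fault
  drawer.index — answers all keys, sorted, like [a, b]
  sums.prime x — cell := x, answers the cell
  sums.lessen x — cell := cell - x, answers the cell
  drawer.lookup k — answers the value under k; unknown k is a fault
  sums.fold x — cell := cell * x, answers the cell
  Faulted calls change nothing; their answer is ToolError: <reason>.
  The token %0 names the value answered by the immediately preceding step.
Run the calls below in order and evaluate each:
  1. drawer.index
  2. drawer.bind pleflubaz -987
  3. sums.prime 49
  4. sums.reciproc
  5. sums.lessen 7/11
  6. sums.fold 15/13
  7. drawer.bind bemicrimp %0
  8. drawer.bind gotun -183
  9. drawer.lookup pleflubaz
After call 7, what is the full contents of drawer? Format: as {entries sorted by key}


Answer: {bemicrimp=-4980/7007, gewoni=-94, pleflubaz=-987, plos=234}

Derivation:
-> drawer.index()
<- [gewoni, pleflubaz, plos]
-> drawer.bind(k→pleflubaz, v→-987)
<- zipri
-> sums.prime(x→49)
<- 49
-> sums.reciproc()
<- 1/49
-> sums.lessen(x→7/11)
<- -332/539
-> sums.fold(x→15/13)
<- -4980/7007
-> drawer.bind(k→bemicrimp, v→%0)
<- nil
-> drawer.bind(k→gotun, v→-183)
<- nil
-> drawer.lookup(k→pleflubaz)
<- -987


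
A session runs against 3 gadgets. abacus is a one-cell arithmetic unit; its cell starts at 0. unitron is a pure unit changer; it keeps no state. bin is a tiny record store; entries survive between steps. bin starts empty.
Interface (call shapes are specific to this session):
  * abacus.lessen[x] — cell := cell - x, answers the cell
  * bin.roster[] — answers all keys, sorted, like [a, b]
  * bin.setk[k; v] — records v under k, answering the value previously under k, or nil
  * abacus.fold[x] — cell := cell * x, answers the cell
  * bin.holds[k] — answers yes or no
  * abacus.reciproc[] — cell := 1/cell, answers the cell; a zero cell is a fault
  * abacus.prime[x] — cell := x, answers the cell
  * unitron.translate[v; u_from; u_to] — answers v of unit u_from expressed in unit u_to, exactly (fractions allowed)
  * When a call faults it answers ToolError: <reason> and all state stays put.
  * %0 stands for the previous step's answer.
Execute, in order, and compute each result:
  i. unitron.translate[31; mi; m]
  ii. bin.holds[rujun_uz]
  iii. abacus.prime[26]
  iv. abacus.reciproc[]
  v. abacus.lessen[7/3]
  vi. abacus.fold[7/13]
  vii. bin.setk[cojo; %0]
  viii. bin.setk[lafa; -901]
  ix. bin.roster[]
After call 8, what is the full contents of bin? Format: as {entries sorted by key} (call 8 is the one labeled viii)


Step: unitron.translate[31; mi; m]
Result: 6236208/125
Step: bin.holds[rujun_uz]
Result: no
Step: abacus.prime[26]
Result: 26
Step: abacus.reciproc[]
Result: 1/26
Step: abacus.lessen[7/3]
Result: -179/78
Step: abacus.fold[7/13]
Result: -1253/1014
Step: bin.setk[cojo; %0]
Result: nil
Step: bin.setk[lafa; -901]
Result: nil
Step: bin.roster[]
Result: [cojo, lafa]

Answer: {cojo=-1253/1014, lafa=-901}


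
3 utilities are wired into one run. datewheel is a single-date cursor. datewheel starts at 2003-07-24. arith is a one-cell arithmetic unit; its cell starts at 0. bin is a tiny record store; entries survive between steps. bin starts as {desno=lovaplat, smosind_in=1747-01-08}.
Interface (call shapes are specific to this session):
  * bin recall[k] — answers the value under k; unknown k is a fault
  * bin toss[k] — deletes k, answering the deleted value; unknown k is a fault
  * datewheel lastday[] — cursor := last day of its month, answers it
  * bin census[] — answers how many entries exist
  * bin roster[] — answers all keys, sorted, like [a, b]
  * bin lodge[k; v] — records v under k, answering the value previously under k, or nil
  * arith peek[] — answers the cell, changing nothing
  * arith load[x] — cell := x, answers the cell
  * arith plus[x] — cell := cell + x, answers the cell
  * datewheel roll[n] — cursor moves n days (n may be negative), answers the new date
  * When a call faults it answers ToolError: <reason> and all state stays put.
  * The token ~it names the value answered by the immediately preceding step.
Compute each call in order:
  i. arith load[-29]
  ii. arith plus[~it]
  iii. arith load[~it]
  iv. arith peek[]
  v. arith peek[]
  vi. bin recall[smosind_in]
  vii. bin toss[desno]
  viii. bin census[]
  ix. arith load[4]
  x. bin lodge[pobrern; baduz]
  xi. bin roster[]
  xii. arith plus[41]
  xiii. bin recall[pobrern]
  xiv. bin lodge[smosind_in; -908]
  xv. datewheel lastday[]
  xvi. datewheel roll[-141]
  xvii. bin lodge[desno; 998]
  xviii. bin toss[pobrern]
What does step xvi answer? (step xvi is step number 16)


Answer: 2003-03-12

Derivation:
Invoking arith load on x='-29': -29.
Then arith plus on x='~it', and see -58.
Invoking arith load on x='~it', and see -58.
Next I call arith peek, and observe -58.
I use arith peek(), — result: -58.
I run bin recall on k='smosind_in', yielding 1747-01-08.
I call bin toss on k='desno', — result: lovaplat.
I invoke bin census(), giving 1.
I call arith load on x='4': 4.
Using bin lodge on k='pobrern', v='baduz', yielding nil.
I invoke bin roster, yielding [pobrern, smosind_in].
I try arith plus on x='41', giving 45.
Using bin recall on k='pobrern', yielding baduz.
I run bin lodge on k='smosind_in', v='-908': 1747-01-08.
Calling datewheel lastday(): 2003-07-31.
I invoke datewheel roll on n='-141', giving 2003-03-12.
Calling bin lodge on k='desno', v='998', and observe nil.
I invoke bin toss on k='pobrern', and see baduz.


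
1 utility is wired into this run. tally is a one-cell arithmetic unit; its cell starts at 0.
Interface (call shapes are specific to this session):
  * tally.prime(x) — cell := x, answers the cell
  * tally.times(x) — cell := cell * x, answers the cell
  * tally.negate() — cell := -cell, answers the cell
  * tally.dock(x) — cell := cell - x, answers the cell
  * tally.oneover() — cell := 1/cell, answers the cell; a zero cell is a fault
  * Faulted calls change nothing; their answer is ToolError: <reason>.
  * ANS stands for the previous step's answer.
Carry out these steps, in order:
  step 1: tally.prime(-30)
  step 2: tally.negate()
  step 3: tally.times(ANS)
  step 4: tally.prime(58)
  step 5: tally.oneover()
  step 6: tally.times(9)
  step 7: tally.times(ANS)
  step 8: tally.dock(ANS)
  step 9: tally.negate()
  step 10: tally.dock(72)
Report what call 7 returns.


Answer: 81/3364

Derivation:
# 1. tally.prime(x='-30') -> -30
# 2. tally.negate() -> 30
# 3. tally.times(x='ANS') -> 900
# 4. tally.prime(x='58') -> 58
# 5. tally.oneover() -> 1/58
# 6. tally.times(x='9') -> 9/58
# 7. tally.times(x='ANS') -> 81/3364
# 8. tally.dock(x='ANS') -> 0
# 9. tally.negate() -> 0
# 10. tally.dock(x='72') -> -72


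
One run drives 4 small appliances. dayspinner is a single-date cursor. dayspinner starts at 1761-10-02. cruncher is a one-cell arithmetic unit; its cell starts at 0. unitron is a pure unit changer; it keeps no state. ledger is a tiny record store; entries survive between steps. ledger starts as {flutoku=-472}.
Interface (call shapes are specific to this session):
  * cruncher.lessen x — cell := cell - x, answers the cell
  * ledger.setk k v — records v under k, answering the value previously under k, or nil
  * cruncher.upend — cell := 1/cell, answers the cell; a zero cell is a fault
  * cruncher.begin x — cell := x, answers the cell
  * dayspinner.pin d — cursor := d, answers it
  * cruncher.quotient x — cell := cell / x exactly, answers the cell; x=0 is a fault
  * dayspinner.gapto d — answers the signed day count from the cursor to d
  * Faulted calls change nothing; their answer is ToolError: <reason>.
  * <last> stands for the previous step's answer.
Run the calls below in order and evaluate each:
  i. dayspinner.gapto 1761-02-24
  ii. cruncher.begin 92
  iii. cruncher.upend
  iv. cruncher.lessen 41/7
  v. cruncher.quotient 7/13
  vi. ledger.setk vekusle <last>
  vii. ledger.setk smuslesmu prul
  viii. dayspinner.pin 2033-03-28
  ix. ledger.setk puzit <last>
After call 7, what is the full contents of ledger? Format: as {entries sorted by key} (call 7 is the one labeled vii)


>> dayspinner.gapto(d='1761-02-24')
<< -220
>> cruncher.begin(x='92')
<< 92
>> cruncher.upend()
<< 1/92
>> cruncher.lessen(x='41/7')
<< -3765/644
>> cruncher.quotient(x='7/13')
<< -48945/4508
>> ledger.setk(k='vekusle', v='<last>')
<< nil
>> ledger.setk(k='smuslesmu', v='prul')
<< nil
>> dayspinner.pin(d='2033-03-28')
<< 2033-03-28
>> ledger.setk(k='puzit', v='<last>')
<< nil

Answer: {flutoku=-472, smuslesmu=prul, vekusle=-48945/4508}


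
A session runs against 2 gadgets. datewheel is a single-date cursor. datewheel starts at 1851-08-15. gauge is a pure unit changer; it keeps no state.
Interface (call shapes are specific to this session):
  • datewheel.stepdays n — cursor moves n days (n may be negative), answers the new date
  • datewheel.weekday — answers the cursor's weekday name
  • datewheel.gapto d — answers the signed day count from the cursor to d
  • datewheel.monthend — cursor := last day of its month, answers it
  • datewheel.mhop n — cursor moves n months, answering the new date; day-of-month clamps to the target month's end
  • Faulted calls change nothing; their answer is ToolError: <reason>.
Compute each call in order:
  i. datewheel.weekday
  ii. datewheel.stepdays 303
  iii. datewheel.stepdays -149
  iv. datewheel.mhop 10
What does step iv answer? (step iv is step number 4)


Do: weekday[]
See: Friday
Do: stepdays[n='303']
See: 1852-06-13
Do: stepdays[n='-149']
See: 1852-01-16
Do: mhop[n='10']
See: 1852-11-16

Answer: 1852-11-16


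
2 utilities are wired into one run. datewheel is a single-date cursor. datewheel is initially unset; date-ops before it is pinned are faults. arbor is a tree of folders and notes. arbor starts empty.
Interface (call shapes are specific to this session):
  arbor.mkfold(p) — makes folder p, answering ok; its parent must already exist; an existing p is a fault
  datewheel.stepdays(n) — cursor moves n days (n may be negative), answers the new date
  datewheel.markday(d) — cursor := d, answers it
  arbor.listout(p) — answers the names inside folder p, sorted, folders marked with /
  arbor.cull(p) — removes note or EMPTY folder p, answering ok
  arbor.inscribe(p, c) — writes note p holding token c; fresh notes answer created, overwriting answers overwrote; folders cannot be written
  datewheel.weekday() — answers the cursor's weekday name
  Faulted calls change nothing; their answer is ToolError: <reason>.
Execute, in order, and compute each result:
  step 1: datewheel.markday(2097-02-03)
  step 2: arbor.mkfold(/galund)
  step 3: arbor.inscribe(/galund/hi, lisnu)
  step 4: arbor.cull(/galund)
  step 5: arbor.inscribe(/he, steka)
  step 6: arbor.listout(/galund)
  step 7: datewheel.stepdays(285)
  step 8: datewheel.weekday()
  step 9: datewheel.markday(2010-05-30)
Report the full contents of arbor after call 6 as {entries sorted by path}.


-> datewheel.markday(d='2097-02-03')
<- 2097-02-03
-> arbor.mkfold(p='/galund')
<- ok
-> arbor.inscribe(p='/galund/hi', c='lisnu')
<- created
-> arbor.cull(p='/galund')
<- ToolError: not empty
-> arbor.inscribe(p='/he', c='steka')
<- created
-> arbor.listout(p='/galund')
<- [hi]
-> datewheel.stepdays(n='285')
<- 2097-11-15
-> datewheel.weekday()
<- Friday
-> datewheel.markday(d='2010-05-30')
<- 2010-05-30

Answer: {galund/, galund/hi=lisnu, he=steka}


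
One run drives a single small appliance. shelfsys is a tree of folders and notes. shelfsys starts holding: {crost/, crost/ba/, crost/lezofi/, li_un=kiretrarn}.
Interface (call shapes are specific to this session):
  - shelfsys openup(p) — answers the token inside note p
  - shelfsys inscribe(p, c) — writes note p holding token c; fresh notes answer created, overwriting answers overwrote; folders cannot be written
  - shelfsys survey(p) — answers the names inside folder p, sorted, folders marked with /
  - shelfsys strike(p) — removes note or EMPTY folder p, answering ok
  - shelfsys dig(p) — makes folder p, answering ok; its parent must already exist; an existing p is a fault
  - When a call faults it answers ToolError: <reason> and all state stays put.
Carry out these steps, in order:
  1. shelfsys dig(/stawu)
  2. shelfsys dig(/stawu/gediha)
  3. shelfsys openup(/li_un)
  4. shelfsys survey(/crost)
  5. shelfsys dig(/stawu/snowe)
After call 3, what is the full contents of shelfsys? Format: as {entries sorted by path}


Answer: {crost/, crost/ba/, crost/lezofi/, li_un=kiretrarn, stawu/, stawu/gediha/}

Derivation:
;; shelfsys dig(p='/stawu') == ok
;; shelfsys dig(p='/stawu/gediha') == ok
;; shelfsys openup(p='/li_un') == kiretrarn
;; shelfsys survey(p='/crost') == [ba/, lezofi/]
;; shelfsys dig(p='/stawu/snowe') == ok


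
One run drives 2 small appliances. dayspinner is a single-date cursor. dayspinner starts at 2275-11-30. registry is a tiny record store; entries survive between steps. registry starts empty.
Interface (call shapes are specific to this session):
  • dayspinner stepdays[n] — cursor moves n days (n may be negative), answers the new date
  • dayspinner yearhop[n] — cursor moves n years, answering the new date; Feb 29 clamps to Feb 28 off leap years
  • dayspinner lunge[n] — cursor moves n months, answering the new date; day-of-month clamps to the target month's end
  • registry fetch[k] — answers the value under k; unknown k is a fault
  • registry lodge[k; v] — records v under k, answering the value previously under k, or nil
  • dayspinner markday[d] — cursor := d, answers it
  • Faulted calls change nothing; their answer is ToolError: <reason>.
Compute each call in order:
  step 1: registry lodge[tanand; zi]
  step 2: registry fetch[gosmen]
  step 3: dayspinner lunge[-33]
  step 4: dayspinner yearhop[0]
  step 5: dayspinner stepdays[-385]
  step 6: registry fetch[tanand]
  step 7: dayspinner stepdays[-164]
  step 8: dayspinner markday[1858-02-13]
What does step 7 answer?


Answer: 2271-08-29

Derivation:
Using registry lodge with k=tanand, v=zi, and see nil.
Next I call registry fetch with k=gosmen, yielding ToolError: no such key gosmen.
I use dayspinner lunge with n=-33, — result: 2273-02-28.
I invoke dayspinner yearhop with n=0, which returns 2273-02-28.
I invoke dayspinner stepdays with n=-385, giving 2272-02-09.
Invoking registry fetch with k=tanand, which returns zi.
Calling dayspinner stepdays with n=-164, and see 2271-08-29.
Now I run dayspinner markday with d=1858-02-13: 1858-02-13.


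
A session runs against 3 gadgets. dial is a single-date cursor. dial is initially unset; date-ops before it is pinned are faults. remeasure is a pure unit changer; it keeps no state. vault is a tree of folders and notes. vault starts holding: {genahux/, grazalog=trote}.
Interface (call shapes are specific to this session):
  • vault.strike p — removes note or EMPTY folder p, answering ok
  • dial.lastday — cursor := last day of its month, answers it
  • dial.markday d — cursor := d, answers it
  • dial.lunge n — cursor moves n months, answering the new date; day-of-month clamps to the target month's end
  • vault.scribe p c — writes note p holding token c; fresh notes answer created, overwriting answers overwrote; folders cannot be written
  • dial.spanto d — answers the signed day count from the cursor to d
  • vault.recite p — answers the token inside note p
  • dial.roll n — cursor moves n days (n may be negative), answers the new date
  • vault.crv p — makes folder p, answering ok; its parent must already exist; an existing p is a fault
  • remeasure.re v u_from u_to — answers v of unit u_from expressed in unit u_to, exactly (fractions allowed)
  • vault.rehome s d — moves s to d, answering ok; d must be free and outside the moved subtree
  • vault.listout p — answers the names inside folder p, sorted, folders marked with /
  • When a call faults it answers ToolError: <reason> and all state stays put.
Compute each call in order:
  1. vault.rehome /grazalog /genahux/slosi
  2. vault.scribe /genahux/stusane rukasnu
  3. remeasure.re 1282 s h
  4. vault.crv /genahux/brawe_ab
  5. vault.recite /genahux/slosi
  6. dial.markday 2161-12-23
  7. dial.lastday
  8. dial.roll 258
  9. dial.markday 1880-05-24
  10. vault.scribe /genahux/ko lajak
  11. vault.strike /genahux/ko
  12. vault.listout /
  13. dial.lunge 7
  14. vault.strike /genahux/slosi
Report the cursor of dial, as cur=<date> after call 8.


Answer: cur=2162-09-15

Derivation:
>> vault.rehome(s: /grazalog, d: /genahux/slosi)
<< ok
>> vault.scribe(p: /genahux/stusane, c: rukasnu)
<< created
>> remeasure.re(v: 1282, u_from: s, u_to: h)
<< 641/1800
>> vault.crv(p: /genahux/brawe_ab)
<< ok
>> vault.recite(p: /genahux/slosi)
<< trote
>> dial.markday(d: 2161-12-23)
<< 2161-12-23
>> dial.lastday()
<< 2161-12-31
>> dial.roll(n: 258)
<< 2162-09-15
>> dial.markday(d: 1880-05-24)
<< 1880-05-24
>> vault.scribe(p: /genahux/ko, c: lajak)
<< created
>> vault.strike(p: /genahux/ko)
<< ok
>> vault.listout(p: /)
<< [genahux/]
>> dial.lunge(n: 7)
<< 1880-12-24
>> vault.strike(p: /genahux/slosi)
<< ok


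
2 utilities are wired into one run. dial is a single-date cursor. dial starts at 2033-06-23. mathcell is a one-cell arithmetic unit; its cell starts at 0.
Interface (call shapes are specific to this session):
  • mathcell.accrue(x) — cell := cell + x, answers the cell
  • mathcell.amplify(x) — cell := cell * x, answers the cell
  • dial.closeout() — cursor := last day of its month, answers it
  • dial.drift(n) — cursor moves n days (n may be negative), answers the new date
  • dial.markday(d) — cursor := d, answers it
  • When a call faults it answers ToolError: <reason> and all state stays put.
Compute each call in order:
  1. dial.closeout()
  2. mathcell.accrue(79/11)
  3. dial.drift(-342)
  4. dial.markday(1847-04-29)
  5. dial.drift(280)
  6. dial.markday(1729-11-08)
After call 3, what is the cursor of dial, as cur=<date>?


Answer: cur=2032-07-23

Derivation:
>> dial.closeout()
<< 2033-06-30
>> mathcell.accrue(x='79/11')
<< 79/11
>> dial.drift(n='-342')
<< 2032-07-23
>> dial.markday(d='1847-04-29')
<< 1847-04-29
>> dial.drift(n='280')
<< 1848-02-03
>> dial.markday(d='1729-11-08')
<< 1729-11-08


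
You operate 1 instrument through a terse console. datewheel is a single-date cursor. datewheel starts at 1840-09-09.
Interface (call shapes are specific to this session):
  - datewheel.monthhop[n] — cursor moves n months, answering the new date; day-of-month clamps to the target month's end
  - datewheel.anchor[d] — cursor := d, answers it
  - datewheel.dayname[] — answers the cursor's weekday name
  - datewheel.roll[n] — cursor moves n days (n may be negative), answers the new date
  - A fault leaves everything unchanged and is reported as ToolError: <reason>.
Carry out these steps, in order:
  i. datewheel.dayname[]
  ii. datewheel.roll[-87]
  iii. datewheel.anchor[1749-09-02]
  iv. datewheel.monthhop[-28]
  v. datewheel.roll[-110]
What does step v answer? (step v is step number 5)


~$ datewheel.dayname
= Wednesday
~$ datewheel.roll n=-87
= 1840-06-14
~$ datewheel.anchor d=1749-09-02
= 1749-09-02
~$ datewheel.monthhop n=-28
= 1747-05-02
~$ datewheel.roll n=-110
= 1747-01-12

Answer: 1747-01-12


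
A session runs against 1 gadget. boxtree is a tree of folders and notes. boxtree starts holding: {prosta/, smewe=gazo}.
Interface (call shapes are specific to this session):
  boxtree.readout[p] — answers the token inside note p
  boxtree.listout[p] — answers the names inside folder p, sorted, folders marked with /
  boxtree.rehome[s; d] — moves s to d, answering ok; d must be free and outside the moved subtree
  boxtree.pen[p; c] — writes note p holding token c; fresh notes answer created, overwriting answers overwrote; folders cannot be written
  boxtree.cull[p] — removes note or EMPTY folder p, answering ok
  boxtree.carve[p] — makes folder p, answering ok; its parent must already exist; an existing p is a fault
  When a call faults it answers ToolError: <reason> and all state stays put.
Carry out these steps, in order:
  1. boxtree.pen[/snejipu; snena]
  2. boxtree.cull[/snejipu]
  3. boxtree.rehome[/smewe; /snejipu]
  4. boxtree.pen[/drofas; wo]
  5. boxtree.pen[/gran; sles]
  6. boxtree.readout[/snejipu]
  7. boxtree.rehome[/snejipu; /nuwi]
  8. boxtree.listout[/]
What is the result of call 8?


Answer: [drofas, gran, nuwi, prosta/]

Derivation:
-- 1. boxtree.pen(p→/snejipu, c→snena) -> created
-- 2. boxtree.cull(p→/snejipu) -> ok
-- 3. boxtree.rehome(s→/smewe, d→/snejipu) -> ok
-- 4. boxtree.pen(p→/drofas, c→wo) -> created
-- 5. boxtree.pen(p→/gran, c→sles) -> created
-- 6. boxtree.readout(p→/snejipu) -> gazo
-- 7. boxtree.rehome(s→/snejipu, d→/nuwi) -> ok
-- 8. boxtree.listout(p→/) -> [drofas, gran, nuwi, prosta/]


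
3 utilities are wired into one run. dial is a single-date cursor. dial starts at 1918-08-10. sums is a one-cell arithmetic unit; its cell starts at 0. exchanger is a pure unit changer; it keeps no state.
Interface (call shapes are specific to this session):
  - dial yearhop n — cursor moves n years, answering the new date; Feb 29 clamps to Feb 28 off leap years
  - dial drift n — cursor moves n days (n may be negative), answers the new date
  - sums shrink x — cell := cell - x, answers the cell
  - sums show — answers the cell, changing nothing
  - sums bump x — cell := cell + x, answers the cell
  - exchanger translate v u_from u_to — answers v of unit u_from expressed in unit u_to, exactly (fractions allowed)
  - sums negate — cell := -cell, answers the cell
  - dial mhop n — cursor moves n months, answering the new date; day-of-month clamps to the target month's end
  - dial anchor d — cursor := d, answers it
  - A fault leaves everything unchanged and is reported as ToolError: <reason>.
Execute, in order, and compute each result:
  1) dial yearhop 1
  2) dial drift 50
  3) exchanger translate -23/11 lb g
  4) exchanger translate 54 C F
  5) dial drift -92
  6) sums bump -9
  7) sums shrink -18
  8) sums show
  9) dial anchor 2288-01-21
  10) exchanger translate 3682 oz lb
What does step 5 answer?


Answer: 1919-06-29

Derivation:
CALL dial yearhop[1]
RET  1919-08-10
CALL dial drift[50]
RET  1919-09-29
CALL exchanger translate[-23/11; lb; g]
RET  -94842041/100000
CALL exchanger translate[54; C; F]
RET  646/5
CALL dial drift[-92]
RET  1919-06-29
CALL sums bump[-9]
RET  -9
CALL sums shrink[-18]
RET  9
CALL sums show[]
RET  9
CALL dial anchor[2288-01-21]
RET  2288-01-21
CALL exchanger translate[3682; oz; lb]
RET  1841/8


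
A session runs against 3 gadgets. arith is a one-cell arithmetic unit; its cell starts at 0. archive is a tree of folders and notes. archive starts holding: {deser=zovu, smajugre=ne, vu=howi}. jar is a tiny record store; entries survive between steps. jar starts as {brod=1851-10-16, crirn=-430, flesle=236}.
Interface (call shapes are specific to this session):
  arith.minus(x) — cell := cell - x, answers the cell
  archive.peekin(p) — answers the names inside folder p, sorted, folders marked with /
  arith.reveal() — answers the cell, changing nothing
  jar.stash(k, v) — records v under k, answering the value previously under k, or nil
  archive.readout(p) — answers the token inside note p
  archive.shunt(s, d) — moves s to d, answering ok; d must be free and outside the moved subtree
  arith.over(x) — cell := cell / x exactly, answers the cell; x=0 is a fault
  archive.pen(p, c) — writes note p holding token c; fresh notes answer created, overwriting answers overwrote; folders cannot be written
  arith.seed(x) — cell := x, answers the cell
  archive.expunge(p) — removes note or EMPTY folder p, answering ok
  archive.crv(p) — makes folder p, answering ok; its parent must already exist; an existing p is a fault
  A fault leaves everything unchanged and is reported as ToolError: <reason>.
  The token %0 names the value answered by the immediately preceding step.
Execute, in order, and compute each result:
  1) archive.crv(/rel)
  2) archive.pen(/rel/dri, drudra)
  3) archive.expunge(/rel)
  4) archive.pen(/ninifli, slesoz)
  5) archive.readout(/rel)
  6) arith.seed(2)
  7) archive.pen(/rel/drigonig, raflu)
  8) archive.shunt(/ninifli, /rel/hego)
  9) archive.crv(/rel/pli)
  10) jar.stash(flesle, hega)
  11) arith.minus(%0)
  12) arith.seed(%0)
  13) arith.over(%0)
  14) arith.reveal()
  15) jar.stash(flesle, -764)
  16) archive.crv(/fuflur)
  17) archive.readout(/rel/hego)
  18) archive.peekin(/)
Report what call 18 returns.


Answer: [deser, fuflur/, rel/, smajugre, vu]

Derivation:
Do: archive.crv[/rel]
See: ok
Do: archive.pen[/rel/dri; drudra]
See: created
Do: archive.expunge[/rel]
See: ToolError: not empty
Do: archive.pen[/ninifli; slesoz]
See: created
Do: archive.readout[/rel]
See: ToolError: is a directory
Do: arith.seed[2]
See: 2
Do: archive.pen[/rel/drigonig; raflu]
See: created
Do: archive.shunt[/ninifli; /rel/hego]
See: ok
Do: archive.crv[/rel/pli]
See: ok
Do: jar.stash[flesle; hega]
See: 236
Do: arith.minus[%0]
See: -234
Do: arith.seed[%0]
See: -234
Do: arith.over[%0]
See: 1
Do: arith.reveal[]
See: 1
Do: jar.stash[flesle; -764]
See: hega
Do: archive.crv[/fuflur]
See: ok
Do: archive.readout[/rel/hego]
See: slesoz
Do: archive.peekin[/]
See: [deser, fuflur/, rel/, smajugre, vu]


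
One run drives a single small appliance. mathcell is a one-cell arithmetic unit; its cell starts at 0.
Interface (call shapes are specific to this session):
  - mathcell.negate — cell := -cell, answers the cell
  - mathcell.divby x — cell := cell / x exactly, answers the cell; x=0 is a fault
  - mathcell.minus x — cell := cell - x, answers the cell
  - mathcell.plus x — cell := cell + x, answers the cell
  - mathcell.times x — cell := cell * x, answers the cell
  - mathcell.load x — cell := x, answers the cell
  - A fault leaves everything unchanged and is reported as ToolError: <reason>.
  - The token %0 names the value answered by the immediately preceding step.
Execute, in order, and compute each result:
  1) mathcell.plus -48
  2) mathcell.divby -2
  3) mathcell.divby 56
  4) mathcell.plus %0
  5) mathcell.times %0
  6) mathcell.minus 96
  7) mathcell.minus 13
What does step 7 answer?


;; mathcell.plus(x: -48) == -48
;; mathcell.divby(x: -2) == 24
;; mathcell.divby(x: 56) == 3/7
;; mathcell.plus(x: %0) == 6/7
;; mathcell.times(x: %0) == 36/49
;; mathcell.minus(x: 96) == -4668/49
;; mathcell.minus(x: 13) == -5305/49

Answer: -5305/49
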